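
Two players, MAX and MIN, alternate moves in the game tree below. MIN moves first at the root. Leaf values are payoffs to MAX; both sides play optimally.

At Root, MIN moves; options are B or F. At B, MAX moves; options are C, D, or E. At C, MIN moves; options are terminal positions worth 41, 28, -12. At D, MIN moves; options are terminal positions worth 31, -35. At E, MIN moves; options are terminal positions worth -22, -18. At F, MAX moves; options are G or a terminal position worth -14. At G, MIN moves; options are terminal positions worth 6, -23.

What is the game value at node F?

-14

G: min(6, -23) = -23
F: max(-23, -14) = -14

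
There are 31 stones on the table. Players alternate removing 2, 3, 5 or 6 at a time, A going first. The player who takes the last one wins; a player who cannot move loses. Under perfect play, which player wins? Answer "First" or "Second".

Positions where the player to move wins (W) vs loses (L):
i:   0  1  2  3  4  5  6  7  8  9 10 11 12 13 14 15 16 17 18 19 20 21 22 23 24 25 26 27 28 29 30 31
     L  L  W  W  W  W  W  W  L  L  W  W  W  W  W  W  L  L  W  W  W  W  W  W  L  L  W  W  W  W  W  W
Position 31 is W, so the first player wins.

First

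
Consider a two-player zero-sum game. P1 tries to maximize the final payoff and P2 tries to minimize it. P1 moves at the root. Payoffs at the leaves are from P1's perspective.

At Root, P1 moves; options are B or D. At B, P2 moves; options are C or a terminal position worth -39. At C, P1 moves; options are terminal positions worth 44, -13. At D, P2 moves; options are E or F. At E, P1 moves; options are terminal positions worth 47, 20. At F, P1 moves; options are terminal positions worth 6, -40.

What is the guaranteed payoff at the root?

6

C (P1): max(44, -13) = 44
B (P2): min(44, -39) = -39
E (P1): max(47, 20) = 47
F (P1): max(6, -40) = 6
D (P2): min(47, 6) = 6
Root (P1): max(-39, 6) = 6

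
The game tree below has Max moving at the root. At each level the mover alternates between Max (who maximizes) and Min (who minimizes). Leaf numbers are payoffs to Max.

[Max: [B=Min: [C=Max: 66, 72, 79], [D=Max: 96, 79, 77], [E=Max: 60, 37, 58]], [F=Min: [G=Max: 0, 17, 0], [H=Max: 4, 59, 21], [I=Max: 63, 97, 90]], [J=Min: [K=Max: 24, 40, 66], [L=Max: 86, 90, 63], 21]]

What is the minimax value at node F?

G: max(0, 17, 0) = 17
H: max(4, 59, 21) = 59
I: max(63, 97, 90) = 97
F: min(17, 59, 97) = 17

17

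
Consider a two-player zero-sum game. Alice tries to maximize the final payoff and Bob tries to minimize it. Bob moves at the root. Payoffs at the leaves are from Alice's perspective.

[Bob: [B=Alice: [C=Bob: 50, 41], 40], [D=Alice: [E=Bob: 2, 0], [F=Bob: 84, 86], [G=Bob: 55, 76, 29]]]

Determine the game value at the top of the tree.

41

C (Bob): min(50, 41) = 41
B (Alice): max(41, 40) = 41
E (Bob): min(2, 0) = 0
F (Bob): min(84, 86) = 84
G (Bob): min(55, 76, 29) = 29
D (Alice): max(0, 84, 29) = 84
Root (Bob): min(41, 84) = 41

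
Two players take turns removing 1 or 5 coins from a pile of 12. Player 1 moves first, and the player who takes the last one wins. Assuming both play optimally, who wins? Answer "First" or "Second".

Mark each pile size as W (mover wins) or L (mover loses):
i:   0  1  2  3  4  5  6  7  8  9 10 11 12
     L  W  L  W  L  W  L  W  L  W  L  W  L
Position 12 is L, so the second player wins.

Second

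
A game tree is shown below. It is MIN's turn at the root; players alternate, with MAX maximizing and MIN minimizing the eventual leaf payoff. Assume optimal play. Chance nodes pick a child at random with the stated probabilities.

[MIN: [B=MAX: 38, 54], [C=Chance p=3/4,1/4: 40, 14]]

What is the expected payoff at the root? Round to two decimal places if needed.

B (MAX): max(38, 54) = 54
C (Chance): 3/4·40 + 1/4·14 = 33.5
Root (MIN): min(54, 33.5) = 33.5

33.5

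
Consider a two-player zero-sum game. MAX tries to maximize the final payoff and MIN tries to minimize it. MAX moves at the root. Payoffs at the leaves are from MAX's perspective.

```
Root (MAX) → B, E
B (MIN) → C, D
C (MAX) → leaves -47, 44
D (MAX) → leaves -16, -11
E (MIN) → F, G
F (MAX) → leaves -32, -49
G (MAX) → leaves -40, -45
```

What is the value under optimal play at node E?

F: max(-32, -49) = -32
G: max(-40, -45) = -40
E: min(-32, -40) = -40

-40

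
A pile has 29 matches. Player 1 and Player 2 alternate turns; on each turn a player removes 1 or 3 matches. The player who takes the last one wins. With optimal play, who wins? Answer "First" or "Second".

Compute winning (W) and losing (L) positions by backward induction:
i:   0  1  2  3  4  5  6  7  8  9 10 11 12 13 14 15 16 17 18 19 20 21 22 23 24 25 26 27 28 29
     L  W  L  W  L  W  L  W  L  W  L  W  L  W  L  W  L  W  L  W  L  W  L  W  L  W  L  W  L  W
Position 29 is W, so the first player wins.

First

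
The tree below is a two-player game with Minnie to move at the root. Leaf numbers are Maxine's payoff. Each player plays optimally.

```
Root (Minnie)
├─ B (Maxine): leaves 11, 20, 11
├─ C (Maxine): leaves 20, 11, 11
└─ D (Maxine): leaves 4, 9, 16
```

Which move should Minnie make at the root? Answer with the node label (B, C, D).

D

B (Maxine): max(11, 20, 11) = 20
C (Maxine): max(20, 11, 11) = 20
D (Maxine): max(4, 9, 16) = 16
Root (Minnie): min(20, 20, 16) = 16
Minnie picks the child with the lowest value: D (value 16).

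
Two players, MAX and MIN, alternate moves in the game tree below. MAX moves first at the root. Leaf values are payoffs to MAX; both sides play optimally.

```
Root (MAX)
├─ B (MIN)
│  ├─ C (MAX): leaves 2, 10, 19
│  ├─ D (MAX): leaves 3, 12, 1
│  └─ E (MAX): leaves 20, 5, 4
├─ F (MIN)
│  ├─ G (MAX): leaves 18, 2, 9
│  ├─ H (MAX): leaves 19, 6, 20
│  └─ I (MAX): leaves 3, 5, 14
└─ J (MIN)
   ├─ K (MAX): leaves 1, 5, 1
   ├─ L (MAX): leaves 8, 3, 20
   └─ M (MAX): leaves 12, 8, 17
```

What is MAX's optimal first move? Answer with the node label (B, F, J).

F

C (MAX): max(2, 10, 19) = 19
D (MAX): max(3, 12, 1) = 12
E (MAX): max(20, 5, 4) = 20
B (MIN): min(19, 12, 20) = 12
G (MAX): max(18, 2, 9) = 18
H (MAX): max(19, 6, 20) = 20
I (MAX): max(3, 5, 14) = 14
F (MIN): min(18, 20, 14) = 14
K (MAX): max(1, 5, 1) = 5
L (MAX): max(8, 3, 20) = 20
M (MAX): max(12, 8, 17) = 17
J (MIN): min(5, 20, 17) = 5
Root (MAX): max(12, 14, 5) = 14
MAX picks the child with the highest value: F (value 14).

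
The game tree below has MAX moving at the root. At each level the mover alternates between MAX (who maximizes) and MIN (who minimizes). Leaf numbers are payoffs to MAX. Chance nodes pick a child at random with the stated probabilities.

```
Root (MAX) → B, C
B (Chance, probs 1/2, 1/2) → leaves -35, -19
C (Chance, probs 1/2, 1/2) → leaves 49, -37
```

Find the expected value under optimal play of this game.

B (Chance): 1/2·-35 + 1/2·-19 = -27
C (Chance): 1/2·49 + 1/2·-37 = 6
Root (MAX): max(-27, 6) = 6

6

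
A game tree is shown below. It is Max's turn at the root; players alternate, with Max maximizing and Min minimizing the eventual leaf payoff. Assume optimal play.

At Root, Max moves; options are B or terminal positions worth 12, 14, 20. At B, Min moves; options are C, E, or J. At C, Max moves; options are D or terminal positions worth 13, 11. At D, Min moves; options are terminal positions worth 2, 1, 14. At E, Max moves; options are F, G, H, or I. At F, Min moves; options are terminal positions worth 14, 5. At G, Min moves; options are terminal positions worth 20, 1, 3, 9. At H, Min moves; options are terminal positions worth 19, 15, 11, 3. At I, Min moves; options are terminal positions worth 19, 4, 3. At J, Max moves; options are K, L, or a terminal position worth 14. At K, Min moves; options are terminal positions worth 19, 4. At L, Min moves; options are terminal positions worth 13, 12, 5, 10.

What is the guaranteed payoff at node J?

K: min(19, 4) = 4
L: min(13, 12, 5, 10) = 5
J: max(4, 5, 14) = 14

14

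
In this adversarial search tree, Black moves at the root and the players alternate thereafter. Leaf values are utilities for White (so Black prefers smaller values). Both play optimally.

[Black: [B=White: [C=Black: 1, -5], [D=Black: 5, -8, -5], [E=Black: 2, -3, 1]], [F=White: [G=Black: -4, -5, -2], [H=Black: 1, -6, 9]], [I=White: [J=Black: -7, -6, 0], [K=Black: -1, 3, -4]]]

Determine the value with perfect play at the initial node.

C (Black): min(1, -5) = -5
D (Black): min(5, -8, -5) = -8
E (Black): min(2, -3, 1) = -3
B (White): max(-5, -8, -3) = -3
G (Black): min(-4, -5, -2) = -5
H (Black): min(1, -6, 9) = -6
F (White): max(-5, -6) = -5
J (Black): min(-7, -6, 0) = -7
K (Black): min(-1, 3, -4) = -4
I (White): max(-7, -4) = -4
Root (Black): min(-3, -5, -4) = -5

-5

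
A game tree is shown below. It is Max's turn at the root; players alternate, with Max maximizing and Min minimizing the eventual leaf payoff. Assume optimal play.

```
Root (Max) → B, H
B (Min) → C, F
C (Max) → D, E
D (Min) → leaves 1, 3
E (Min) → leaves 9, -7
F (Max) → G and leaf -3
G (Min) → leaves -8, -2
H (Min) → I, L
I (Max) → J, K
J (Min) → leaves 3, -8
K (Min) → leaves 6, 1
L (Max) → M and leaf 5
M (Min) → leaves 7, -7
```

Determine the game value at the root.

D (Min): min(1, 3) = 1
E (Min): min(9, -7) = -7
C (Max): max(1, -7) = 1
G (Min): min(-8, -2) = -8
F (Max): max(-8, -3) = -3
B (Min): min(1, -3) = -3
J (Min): min(3, -8) = -8
K (Min): min(6, 1) = 1
I (Max): max(-8, 1) = 1
M (Min): min(7, -7) = -7
L (Max): max(-7, 5) = 5
H (Min): min(1, 5) = 1
Root (Max): max(-3, 1) = 1

1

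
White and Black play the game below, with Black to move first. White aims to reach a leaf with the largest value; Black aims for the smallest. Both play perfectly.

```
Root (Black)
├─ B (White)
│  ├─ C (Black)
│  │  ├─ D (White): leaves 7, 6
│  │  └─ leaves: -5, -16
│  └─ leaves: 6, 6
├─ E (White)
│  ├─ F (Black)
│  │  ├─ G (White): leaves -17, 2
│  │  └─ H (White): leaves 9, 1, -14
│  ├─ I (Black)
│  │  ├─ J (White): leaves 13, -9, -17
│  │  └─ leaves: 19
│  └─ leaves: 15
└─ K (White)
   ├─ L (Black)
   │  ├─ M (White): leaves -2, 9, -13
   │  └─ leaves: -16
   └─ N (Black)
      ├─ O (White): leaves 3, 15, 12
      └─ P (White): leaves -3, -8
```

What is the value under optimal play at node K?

-3

M: max(-2, 9, -13) = 9
L: min(9, -16) = -16
O: max(3, 15, 12) = 15
P: max(-3, -8) = -3
N: min(15, -3) = -3
K: max(-16, -3) = -3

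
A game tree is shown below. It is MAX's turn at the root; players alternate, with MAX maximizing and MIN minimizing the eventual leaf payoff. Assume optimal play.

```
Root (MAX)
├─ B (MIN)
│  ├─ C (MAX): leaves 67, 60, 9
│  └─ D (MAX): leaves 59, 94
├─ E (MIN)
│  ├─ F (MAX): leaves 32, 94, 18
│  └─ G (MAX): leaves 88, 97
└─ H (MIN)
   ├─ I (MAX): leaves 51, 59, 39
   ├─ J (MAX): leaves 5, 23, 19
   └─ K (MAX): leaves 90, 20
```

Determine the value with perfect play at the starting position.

94

C (MAX): max(67, 60, 9) = 67
D (MAX): max(59, 94) = 94
B (MIN): min(67, 94) = 67
F (MAX): max(32, 94, 18) = 94
G (MAX): max(88, 97) = 97
E (MIN): min(94, 97) = 94
I (MAX): max(51, 59, 39) = 59
J (MAX): max(5, 23, 19) = 23
K (MAX): max(90, 20) = 90
H (MIN): min(59, 23, 90) = 23
Root (MAX): max(67, 94, 23) = 94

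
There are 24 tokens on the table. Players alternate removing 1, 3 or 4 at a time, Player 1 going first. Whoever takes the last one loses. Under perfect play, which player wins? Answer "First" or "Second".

Mark each pile size as W (mover wins) or L (mover loses):
i:   0  1  2  3  4  5  6  7  8  9 10 11 12 13 14 15 16 17 18 19 20 21 22 23 24
     W  L  W  L  W  W  W  W  L  W  L  W  W  W  W  L  W  L  W  W  W  W  L  W  L
Position 24 is L, so the second player wins.

Second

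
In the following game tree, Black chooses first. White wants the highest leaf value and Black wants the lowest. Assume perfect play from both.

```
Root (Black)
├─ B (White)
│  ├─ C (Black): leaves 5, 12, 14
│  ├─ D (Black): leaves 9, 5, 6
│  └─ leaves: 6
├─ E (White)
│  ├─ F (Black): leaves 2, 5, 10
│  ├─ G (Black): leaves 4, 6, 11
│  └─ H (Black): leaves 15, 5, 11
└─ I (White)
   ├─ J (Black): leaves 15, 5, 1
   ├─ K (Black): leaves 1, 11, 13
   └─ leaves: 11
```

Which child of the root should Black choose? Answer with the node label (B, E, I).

E

C (Black): min(5, 12, 14) = 5
D (Black): min(9, 5, 6) = 5
B (White): max(5, 5, 6) = 6
F (Black): min(2, 5, 10) = 2
G (Black): min(4, 6, 11) = 4
H (Black): min(15, 5, 11) = 5
E (White): max(2, 4, 5) = 5
J (Black): min(15, 5, 1) = 1
K (Black): min(1, 11, 13) = 1
I (White): max(1, 1, 11) = 11
Root (Black): min(6, 5, 11) = 5
Black picks the child with the lowest value: E (value 5).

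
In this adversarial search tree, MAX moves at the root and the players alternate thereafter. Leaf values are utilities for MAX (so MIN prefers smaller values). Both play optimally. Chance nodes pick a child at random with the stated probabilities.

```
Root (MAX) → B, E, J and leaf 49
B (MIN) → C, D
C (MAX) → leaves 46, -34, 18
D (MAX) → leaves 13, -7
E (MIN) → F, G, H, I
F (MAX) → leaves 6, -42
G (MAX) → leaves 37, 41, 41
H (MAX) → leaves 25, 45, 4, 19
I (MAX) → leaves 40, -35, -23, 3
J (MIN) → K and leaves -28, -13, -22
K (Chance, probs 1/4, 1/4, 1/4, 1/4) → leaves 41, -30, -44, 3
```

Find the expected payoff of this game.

49

C (MAX): max(46, -34, 18) = 46
D (MAX): max(13, -7) = 13
B (MIN): min(46, 13) = 13
F (MAX): max(6, -42) = 6
G (MAX): max(37, 41, 41) = 41
H (MAX): max(25, 45, 4, 19) = 45
I (MAX): max(40, -35, -23, 3) = 40
E (MIN): min(6, 41, 45, 40) = 6
K (Chance): 1/4·41 + 1/4·-30 + 1/4·-44 + 1/4·3 = -7.5
J (MIN): min(-7.5, -28, -13, -22) = -28
Root (MAX): max(13, 6, -28, 49) = 49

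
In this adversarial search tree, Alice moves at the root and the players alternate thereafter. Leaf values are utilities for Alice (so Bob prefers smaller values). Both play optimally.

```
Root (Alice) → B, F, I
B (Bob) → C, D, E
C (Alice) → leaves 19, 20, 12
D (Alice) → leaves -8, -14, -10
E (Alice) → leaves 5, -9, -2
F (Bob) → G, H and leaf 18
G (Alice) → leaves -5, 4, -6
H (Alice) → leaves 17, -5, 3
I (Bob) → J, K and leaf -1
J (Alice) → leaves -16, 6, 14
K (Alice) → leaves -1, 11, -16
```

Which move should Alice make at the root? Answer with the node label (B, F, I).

C (Alice): max(19, 20, 12) = 20
D (Alice): max(-8, -14, -10) = -8
E (Alice): max(5, -9, -2) = 5
B (Bob): min(20, -8, 5) = -8
G (Alice): max(-5, 4, -6) = 4
H (Alice): max(17, -5, 3) = 17
F (Bob): min(4, 17, 18) = 4
J (Alice): max(-16, 6, 14) = 14
K (Alice): max(-1, 11, -16) = 11
I (Bob): min(14, 11, -1) = -1
Root (Alice): max(-8, 4, -1) = 4
Alice picks the child with the highest value: F (value 4).

F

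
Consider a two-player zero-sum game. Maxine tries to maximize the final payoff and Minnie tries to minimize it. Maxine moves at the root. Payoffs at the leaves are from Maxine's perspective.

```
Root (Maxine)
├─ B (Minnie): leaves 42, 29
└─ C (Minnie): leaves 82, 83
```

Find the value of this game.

B (Minnie): min(42, 29) = 29
C (Minnie): min(82, 83) = 82
Root (Maxine): max(29, 82) = 82

82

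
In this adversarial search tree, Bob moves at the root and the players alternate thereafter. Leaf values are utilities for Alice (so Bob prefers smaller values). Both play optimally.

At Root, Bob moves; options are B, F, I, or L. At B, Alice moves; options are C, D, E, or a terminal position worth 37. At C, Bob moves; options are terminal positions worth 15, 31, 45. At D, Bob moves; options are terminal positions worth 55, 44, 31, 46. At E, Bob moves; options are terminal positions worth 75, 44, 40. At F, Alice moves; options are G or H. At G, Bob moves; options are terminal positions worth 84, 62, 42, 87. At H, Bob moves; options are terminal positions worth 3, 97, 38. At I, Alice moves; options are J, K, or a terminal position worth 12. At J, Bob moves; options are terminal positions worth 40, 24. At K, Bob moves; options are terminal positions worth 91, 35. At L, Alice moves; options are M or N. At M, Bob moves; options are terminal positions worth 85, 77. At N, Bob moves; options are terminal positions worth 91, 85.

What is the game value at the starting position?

C (Bob): min(15, 31, 45) = 15
D (Bob): min(55, 44, 31, 46) = 31
E (Bob): min(75, 44, 40) = 40
B (Alice): max(15, 31, 40, 37) = 40
G (Bob): min(84, 62, 42, 87) = 42
H (Bob): min(3, 97, 38) = 3
F (Alice): max(42, 3) = 42
J (Bob): min(40, 24) = 24
K (Bob): min(91, 35) = 35
I (Alice): max(24, 35, 12) = 35
M (Bob): min(85, 77) = 77
N (Bob): min(91, 85) = 85
L (Alice): max(77, 85) = 85
Root (Bob): min(40, 42, 35, 85) = 35

35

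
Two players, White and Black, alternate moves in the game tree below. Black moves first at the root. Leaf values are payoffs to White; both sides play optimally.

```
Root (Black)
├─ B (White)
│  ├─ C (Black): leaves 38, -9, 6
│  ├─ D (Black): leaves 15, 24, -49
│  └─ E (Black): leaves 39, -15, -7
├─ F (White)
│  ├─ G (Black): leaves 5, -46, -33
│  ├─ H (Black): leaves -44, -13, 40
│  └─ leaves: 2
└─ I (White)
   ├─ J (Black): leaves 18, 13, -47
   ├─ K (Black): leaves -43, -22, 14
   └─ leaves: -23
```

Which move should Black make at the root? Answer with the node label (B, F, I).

C (Black): min(38, -9, 6) = -9
D (Black): min(15, 24, -49) = -49
E (Black): min(39, -15, -7) = -15
B (White): max(-9, -49, -15) = -9
G (Black): min(5, -46, -33) = -46
H (Black): min(-44, -13, 40) = -44
F (White): max(-46, -44, 2) = 2
J (Black): min(18, 13, -47) = -47
K (Black): min(-43, -22, 14) = -43
I (White): max(-47, -43, -23) = -23
Root (Black): min(-9, 2, -23) = -23
Black picks the child with the lowest value: I (value -23).

I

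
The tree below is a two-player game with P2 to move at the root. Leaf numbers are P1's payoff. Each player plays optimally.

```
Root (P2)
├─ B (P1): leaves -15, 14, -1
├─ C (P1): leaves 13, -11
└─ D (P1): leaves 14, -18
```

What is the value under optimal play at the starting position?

13

B (P1): max(-15, 14, -1) = 14
C (P1): max(13, -11) = 13
D (P1): max(14, -18) = 14
Root (P2): min(14, 13, 14) = 13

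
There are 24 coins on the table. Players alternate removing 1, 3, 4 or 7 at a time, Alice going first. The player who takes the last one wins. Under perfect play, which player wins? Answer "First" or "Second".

Second

i:   0  1  2  3  4  5  6  7  8  9 10 11 12 13 14 15 16 17 18 19 20 21 22 23 24
     L  W  L  W  W  W  W  W  L  W  L  W  W  W  W  W  L  W  L  W  W  W  W  W  L
Position 24 is L, so the second player wins.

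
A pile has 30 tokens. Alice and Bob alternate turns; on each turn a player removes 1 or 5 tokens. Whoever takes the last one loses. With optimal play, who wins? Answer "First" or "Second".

W/L table (W = player to move can force a win):
i:   0  1  2  3  4  5  6  7  8  9 10 11 12 13 14 15 16 17 18 19 20 21 22 23 24 25 26 27 28 29 30
     W  L  W  L  W  L  W  L  W  L  W  L  W  L  W  L  W  L  W  L  W  L  W  L  W  L  W  L  W  L  W
Position 30 is W, so the first player wins.

First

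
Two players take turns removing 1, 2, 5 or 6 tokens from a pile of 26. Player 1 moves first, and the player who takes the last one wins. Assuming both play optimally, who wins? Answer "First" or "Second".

Positions where the player to move wins (W) vs loses (L):
i:   0  1  2  3  4  5  6  7  8  9 10 11 12 13 14 15 16 17 18 19 20 21 22 23 24 25 26
     L  W  W  L  W  W  W  L  W  W  L  W  W  W  L  W  W  L  W  W  W  L  W  W  L  W  W
Position 26 is W, so the first player wins.

First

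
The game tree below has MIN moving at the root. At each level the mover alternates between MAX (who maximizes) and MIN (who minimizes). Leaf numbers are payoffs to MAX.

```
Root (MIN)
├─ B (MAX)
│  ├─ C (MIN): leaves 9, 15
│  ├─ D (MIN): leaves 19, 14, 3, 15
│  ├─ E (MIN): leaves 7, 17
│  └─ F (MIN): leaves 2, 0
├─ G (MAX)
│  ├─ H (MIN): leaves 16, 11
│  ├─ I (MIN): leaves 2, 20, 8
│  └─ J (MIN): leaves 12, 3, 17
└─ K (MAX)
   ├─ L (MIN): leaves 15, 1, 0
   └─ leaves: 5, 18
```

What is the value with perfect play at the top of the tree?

C (MIN): min(9, 15) = 9
D (MIN): min(19, 14, 3, 15) = 3
E (MIN): min(7, 17) = 7
F (MIN): min(2, 0) = 0
B (MAX): max(9, 3, 7, 0) = 9
H (MIN): min(16, 11) = 11
I (MIN): min(2, 20, 8) = 2
J (MIN): min(12, 3, 17) = 3
G (MAX): max(11, 2, 3) = 11
L (MIN): min(15, 1, 0) = 0
K (MAX): max(0, 5, 18) = 18
Root (MIN): min(9, 11, 18) = 9

9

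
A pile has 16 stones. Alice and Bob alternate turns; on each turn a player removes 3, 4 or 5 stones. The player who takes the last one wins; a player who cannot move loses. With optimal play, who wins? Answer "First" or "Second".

Mark each pile size as W (mover wins) or L (mover loses):
i:   0  1  2  3  4  5  6  7  8  9 10 11 12 13 14 15 16
     L  L  L  W  W  W  W  W  L  L  L  W  W  W  W  W  L
Position 16 is L, so the second player wins.

Second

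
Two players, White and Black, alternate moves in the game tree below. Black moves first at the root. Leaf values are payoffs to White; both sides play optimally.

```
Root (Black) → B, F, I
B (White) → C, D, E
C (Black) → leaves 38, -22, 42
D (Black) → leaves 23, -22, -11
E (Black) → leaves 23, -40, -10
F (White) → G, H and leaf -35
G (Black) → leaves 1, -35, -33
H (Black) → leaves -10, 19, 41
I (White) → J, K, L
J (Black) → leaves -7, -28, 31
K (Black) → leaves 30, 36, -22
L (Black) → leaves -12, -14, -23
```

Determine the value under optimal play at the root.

-22

C (Black): min(38, -22, 42) = -22
D (Black): min(23, -22, -11) = -22
E (Black): min(23, -40, -10) = -40
B (White): max(-22, -22, -40) = -22
G (Black): min(1, -35, -33) = -35
H (Black): min(-10, 19, 41) = -10
F (White): max(-35, -10, -35) = -10
J (Black): min(-7, -28, 31) = -28
K (Black): min(30, 36, -22) = -22
L (Black): min(-12, -14, -23) = -23
I (White): max(-28, -22, -23) = -22
Root (Black): min(-22, -10, -22) = -22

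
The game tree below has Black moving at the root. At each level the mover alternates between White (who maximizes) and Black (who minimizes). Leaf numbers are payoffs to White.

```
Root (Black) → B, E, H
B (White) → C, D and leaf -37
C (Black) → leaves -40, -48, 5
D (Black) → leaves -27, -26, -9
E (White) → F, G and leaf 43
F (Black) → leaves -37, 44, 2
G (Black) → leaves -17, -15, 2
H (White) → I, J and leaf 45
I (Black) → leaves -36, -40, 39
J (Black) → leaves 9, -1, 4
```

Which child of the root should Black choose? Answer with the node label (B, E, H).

C (Black): min(-40, -48, 5) = -48
D (Black): min(-27, -26, -9) = -27
B (White): max(-48, -27, -37) = -27
F (Black): min(-37, 44, 2) = -37
G (Black): min(-17, -15, 2) = -17
E (White): max(-37, -17, 43) = 43
I (Black): min(-36, -40, 39) = -40
J (Black): min(9, -1, 4) = -1
H (White): max(-40, -1, 45) = 45
Root (Black): min(-27, 43, 45) = -27
Black picks the child with the lowest value: B (value -27).

B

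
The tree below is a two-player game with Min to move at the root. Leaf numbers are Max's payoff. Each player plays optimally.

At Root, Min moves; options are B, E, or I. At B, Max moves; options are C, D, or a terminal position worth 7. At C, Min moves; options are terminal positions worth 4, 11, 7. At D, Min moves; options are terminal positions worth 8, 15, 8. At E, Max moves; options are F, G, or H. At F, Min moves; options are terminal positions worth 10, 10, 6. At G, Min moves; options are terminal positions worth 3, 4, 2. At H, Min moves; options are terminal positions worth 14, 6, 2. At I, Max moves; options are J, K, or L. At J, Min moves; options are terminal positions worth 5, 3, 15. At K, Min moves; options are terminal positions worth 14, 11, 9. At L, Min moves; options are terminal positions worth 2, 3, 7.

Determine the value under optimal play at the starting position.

6

C (Min): min(4, 11, 7) = 4
D (Min): min(8, 15, 8) = 8
B (Max): max(4, 8, 7) = 8
F (Min): min(10, 10, 6) = 6
G (Min): min(3, 4, 2) = 2
H (Min): min(14, 6, 2) = 2
E (Max): max(6, 2, 2) = 6
J (Min): min(5, 3, 15) = 3
K (Min): min(14, 11, 9) = 9
L (Min): min(2, 3, 7) = 2
I (Max): max(3, 9, 2) = 9
Root (Min): min(8, 6, 9) = 6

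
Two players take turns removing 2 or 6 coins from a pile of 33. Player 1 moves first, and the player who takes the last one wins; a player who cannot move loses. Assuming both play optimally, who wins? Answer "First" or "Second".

W/L table (W = player to move can force a win):
i:   0  1  2  3  4  5  6  7  8  9 10 11 12 13 14 15 16 17 18 19 20 21 22 23 24 25 26 27 28 29 30 31 32 33
     L  L  W  W  L  L  W  W  L  L  W  W  L  L  W  W  L  L  W  W  L  L  W  W  L  L  W  W  L  L  W  W  L  L
Position 33 is L, so the second player wins.

Second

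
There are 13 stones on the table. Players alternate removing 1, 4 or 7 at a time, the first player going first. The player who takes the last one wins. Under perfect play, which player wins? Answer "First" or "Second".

i:   0  1  2  3  4  5  6  7  8  9 10 11 12 13
     L  W  L  W  W  L  W  W  L  W  L  W  W  L
Position 13 is L, so the second player wins.

Second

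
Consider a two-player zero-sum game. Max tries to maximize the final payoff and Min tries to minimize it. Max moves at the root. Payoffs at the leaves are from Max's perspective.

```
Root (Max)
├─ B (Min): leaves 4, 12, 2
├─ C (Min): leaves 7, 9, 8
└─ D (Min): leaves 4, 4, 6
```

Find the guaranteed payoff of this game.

7

B (Min): min(4, 12, 2) = 2
C (Min): min(7, 9, 8) = 7
D (Min): min(4, 4, 6) = 4
Root (Max): max(2, 7, 4) = 7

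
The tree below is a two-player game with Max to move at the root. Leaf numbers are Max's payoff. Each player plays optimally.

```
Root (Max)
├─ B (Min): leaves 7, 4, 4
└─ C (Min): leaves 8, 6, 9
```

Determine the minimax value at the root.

6

B (Min): min(7, 4, 4) = 4
C (Min): min(8, 6, 9) = 6
Root (Max): max(4, 6) = 6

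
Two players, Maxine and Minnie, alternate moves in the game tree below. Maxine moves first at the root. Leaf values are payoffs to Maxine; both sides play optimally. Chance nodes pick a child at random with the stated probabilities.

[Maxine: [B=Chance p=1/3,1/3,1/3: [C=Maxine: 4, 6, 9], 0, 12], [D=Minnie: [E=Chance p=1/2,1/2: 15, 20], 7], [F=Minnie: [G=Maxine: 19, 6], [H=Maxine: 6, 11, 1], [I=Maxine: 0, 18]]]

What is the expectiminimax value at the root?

11

C (Maxine): max(4, 6, 9) = 9
B (Chance): 1/3·9 + 1/3·0 + 1/3·12 = 7
E (Chance): 1/2·15 + 1/2·20 = 17.5
D (Minnie): min(17.5, 7) = 7
G (Maxine): max(19, 6) = 19
H (Maxine): max(6, 11, 1) = 11
I (Maxine): max(0, 18) = 18
F (Minnie): min(19, 11, 18) = 11
Root (Maxine): max(7, 7, 11) = 11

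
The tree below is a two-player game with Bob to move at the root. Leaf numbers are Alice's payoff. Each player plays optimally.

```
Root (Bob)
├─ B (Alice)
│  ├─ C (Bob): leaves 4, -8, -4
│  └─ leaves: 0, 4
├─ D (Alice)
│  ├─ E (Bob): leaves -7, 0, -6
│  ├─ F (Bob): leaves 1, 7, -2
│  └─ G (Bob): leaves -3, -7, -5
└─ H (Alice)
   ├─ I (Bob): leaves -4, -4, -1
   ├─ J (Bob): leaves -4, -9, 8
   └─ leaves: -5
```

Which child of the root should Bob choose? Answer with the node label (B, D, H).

H

C (Bob): min(4, -8, -4) = -8
B (Alice): max(-8, 0, 4) = 4
E (Bob): min(-7, 0, -6) = -7
F (Bob): min(1, 7, -2) = -2
G (Bob): min(-3, -7, -5) = -7
D (Alice): max(-7, -2, -7) = -2
I (Bob): min(-4, -4, -1) = -4
J (Bob): min(-4, -9, 8) = -9
H (Alice): max(-4, -9, -5) = -4
Root (Bob): min(4, -2, -4) = -4
Bob picks the child with the lowest value: H (value -4).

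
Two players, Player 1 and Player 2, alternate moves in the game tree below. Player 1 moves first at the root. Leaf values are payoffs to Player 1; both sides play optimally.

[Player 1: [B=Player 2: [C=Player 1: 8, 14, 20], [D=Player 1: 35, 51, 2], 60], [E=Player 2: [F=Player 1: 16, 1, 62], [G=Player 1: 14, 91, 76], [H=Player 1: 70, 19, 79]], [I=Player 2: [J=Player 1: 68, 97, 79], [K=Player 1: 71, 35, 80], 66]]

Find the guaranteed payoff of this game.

66

C (Player 1): max(8, 14, 20) = 20
D (Player 1): max(35, 51, 2) = 51
B (Player 2): min(20, 51, 60) = 20
F (Player 1): max(16, 1, 62) = 62
G (Player 1): max(14, 91, 76) = 91
H (Player 1): max(70, 19, 79) = 79
E (Player 2): min(62, 91, 79) = 62
J (Player 1): max(68, 97, 79) = 97
K (Player 1): max(71, 35, 80) = 80
I (Player 2): min(97, 80, 66) = 66
Root (Player 1): max(20, 62, 66) = 66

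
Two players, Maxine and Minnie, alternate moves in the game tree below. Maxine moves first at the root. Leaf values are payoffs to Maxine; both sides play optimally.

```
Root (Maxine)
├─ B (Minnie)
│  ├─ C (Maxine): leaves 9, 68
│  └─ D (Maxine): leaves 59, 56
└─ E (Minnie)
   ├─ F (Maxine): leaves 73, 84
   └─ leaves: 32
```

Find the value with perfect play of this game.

C (Maxine): max(9, 68) = 68
D (Maxine): max(59, 56) = 59
B (Minnie): min(68, 59) = 59
F (Maxine): max(73, 84) = 84
E (Minnie): min(84, 32) = 32
Root (Maxine): max(59, 32) = 59

59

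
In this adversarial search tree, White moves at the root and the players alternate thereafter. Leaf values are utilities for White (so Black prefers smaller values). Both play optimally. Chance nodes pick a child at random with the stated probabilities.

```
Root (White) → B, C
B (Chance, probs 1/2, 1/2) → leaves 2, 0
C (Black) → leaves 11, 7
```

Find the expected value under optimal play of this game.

7

B (Chance): 1/2·2 + 1/2·0 = 1
C (Black): min(11, 7) = 7
Root (White): max(1, 7) = 7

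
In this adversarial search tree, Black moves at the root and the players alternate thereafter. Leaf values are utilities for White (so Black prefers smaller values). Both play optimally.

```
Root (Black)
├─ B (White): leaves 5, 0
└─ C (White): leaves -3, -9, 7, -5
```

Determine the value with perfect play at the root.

B (White): max(5, 0) = 5
C (White): max(-3, -9, 7, -5) = 7
Root (Black): min(5, 7) = 5

5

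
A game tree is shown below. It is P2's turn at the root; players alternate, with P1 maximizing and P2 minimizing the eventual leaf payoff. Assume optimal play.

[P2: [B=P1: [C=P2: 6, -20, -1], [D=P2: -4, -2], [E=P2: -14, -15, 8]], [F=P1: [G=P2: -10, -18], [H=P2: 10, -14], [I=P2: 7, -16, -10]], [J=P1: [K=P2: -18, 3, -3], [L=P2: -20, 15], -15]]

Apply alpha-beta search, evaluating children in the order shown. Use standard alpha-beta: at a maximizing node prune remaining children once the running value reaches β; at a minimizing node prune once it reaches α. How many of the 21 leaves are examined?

C [α=-∞,β=+∞]: v=-20
D [α=-20,β=+∞]: v=-4
E [α=-4,β=+∞]: v=-14 after child 1 ≤ α → α-cutoff, skip 2
B [α=-∞,β=+∞]: v=-4
G [α=-∞,β=-4]: v=-18
H [α=-18,β=-4]: v=-14
I [α=-14,β=-4]: v=-16 after child 2 ≤ α → α-cutoff, skip 1
F [α=-∞,β=-4]: v=-14
K [α=-∞,β=-14]: v=-18
L [α=-18,β=-14]: v=-20 after child 1 ≤ α → α-cutoff, skip 1
J [α=-∞,β=-14]: v=-15
Root [α=-∞,β=+∞]: v=-15
Leaves evaluated: 17 of 21.

17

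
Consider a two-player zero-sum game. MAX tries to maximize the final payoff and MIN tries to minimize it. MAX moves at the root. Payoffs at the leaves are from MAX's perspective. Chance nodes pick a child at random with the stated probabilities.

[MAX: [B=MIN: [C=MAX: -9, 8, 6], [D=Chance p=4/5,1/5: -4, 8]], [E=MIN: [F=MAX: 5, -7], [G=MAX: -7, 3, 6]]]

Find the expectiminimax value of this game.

C (MAX): max(-9, 8, 6) = 8
D (Chance): 4/5·-4 + 1/5·8 = -1.6
B (MIN): min(8, -1.6) = -1.6
F (MAX): max(5, -7) = 5
G (MAX): max(-7, 3, 6) = 6
E (MIN): min(5, 6) = 5
Root (MAX): max(-1.6, 5) = 5

5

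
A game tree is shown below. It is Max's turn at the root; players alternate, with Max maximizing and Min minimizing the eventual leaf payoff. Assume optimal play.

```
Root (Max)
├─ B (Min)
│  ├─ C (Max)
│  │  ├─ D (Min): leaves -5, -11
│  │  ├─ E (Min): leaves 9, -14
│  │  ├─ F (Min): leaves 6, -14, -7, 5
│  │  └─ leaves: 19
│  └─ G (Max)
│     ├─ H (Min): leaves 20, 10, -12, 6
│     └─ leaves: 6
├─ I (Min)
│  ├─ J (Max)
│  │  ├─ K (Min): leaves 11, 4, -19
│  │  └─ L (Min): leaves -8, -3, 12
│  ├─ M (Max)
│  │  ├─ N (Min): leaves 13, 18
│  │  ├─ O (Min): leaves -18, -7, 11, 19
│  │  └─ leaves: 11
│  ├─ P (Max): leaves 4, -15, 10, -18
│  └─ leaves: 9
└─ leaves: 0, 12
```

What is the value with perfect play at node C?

19

D: min(-5, -11) = -11
E: min(9, -14) = -14
F: min(6, -14, -7, 5) = -14
C: max(-11, -14, -14, 19) = 19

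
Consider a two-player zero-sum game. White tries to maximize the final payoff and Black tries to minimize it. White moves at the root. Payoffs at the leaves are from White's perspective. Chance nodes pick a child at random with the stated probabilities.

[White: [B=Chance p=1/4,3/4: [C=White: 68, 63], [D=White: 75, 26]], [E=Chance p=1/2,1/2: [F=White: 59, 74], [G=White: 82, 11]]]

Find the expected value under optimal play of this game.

C (White): max(68, 63) = 68
D (White): max(75, 26) = 75
B (Chance): 1/4·68 + 3/4·75 = 73.25
F (White): max(59, 74) = 74
G (White): max(82, 11) = 82
E (Chance): 1/2·74 + 1/2·82 = 78
Root (White): max(73.25, 78) = 78

78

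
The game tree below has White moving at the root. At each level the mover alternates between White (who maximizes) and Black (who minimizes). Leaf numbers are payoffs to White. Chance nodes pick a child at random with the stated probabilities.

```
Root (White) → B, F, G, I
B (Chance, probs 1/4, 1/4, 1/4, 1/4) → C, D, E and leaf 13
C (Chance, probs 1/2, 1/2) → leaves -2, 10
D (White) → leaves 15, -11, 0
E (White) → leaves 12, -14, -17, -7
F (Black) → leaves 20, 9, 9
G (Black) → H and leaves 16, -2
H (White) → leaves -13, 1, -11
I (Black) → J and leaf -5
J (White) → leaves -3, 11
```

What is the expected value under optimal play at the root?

11

C (Chance): 1/2·-2 + 1/2·10 = 4
D (White): max(15, -11, 0) = 15
E (White): max(12, -14, -17, -7) = 12
B (Chance): 1/4·4 + 1/4·15 + 1/4·12 + 1/4·13 = 11
F (Black): min(20, 9, 9) = 9
H (White): max(-13, 1, -11) = 1
G (Black): min(1, 16, -2) = -2
J (White): max(-3, 11) = 11
I (Black): min(11, -5) = -5
Root (White): max(11, 9, -2, -5) = 11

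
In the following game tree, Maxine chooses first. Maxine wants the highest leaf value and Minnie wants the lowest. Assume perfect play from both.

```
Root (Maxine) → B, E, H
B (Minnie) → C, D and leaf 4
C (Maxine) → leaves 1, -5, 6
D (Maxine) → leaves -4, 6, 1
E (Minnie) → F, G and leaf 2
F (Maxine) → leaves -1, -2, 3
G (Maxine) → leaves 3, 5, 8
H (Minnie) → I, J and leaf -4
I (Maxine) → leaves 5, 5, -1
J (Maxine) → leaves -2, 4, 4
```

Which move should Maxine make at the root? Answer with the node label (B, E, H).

B

C (Maxine): max(1, -5, 6) = 6
D (Maxine): max(-4, 6, 1) = 6
B (Minnie): min(6, 6, 4) = 4
F (Maxine): max(-1, -2, 3) = 3
G (Maxine): max(3, 5, 8) = 8
E (Minnie): min(3, 8, 2) = 2
I (Maxine): max(5, 5, -1) = 5
J (Maxine): max(-2, 4, 4) = 4
H (Minnie): min(5, 4, -4) = -4
Root (Maxine): max(4, 2, -4) = 4
Maxine picks the child with the highest value: B (value 4).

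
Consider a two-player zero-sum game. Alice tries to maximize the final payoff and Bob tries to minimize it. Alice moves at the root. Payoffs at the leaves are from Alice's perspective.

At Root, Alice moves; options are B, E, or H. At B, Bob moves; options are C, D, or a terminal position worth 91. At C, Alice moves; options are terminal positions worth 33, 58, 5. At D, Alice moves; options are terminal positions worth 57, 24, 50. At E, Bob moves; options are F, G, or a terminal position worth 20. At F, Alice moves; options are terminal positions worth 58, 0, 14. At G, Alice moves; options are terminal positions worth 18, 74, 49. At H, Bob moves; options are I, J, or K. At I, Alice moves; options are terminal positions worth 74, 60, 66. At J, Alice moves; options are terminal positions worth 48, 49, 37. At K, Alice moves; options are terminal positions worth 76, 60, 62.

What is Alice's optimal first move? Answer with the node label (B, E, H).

B

C (Alice): max(33, 58, 5) = 58
D (Alice): max(57, 24, 50) = 57
B (Bob): min(58, 57, 91) = 57
F (Alice): max(58, 0, 14) = 58
G (Alice): max(18, 74, 49) = 74
E (Bob): min(58, 74, 20) = 20
I (Alice): max(74, 60, 66) = 74
J (Alice): max(48, 49, 37) = 49
K (Alice): max(76, 60, 62) = 76
H (Bob): min(74, 49, 76) = 49
Root (Alice): max(57, 20, 49) = 57
Alice picks the child with the highest value: B (value 57).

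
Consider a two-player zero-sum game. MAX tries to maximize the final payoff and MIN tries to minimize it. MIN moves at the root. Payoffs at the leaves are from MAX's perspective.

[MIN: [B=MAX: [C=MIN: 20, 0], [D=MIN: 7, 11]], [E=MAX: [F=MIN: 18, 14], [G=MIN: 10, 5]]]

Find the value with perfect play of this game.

C (MIN): min(20, 0) = 0
D (MIN): min(7, 11) = 7
B (MAX): max(0, 7) = 7
F (MIN): min(18, 14) = 14
G (MIN): min(10, 5) = 5
E (MAX): max(14, 5) = 14
Root (MIN): min(7, 14) = 7

7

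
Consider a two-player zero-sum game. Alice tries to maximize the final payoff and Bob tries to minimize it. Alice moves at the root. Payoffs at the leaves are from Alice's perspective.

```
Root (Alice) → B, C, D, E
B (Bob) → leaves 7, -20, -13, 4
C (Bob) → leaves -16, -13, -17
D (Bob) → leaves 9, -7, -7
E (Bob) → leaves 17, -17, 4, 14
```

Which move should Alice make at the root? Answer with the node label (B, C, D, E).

B (Bob): min(7, -20, -13, 4) = -20
C (Bob): min(-16, -13, -17) = -17
D (Bob): min(9, -7, -7) = -7
E (Bob): min(17, -17, 4, 14) = -17
Root (Alice): max(-20, -17, -7, -17) = -7
Alice picks the child with the highest value: D (value -7).

D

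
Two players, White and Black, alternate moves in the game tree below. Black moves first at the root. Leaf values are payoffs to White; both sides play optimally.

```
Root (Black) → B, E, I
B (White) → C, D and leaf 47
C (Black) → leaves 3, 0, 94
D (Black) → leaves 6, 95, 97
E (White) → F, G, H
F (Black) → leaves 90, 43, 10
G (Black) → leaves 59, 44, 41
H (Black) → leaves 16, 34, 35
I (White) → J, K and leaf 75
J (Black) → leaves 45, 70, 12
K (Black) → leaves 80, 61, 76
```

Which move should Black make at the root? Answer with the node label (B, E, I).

E

C (Black): min(3, 0, 94) = 0
D (Black): min(6, 95, 97) = 6
B (White): max(0, 6, 47) = 47
F (Black): min(90, 43, 10) = 10
G (Black): min(59, 44, 41) = 41
H (Black): min(16, 34, 35) = 16
E (White): max(10, 41, 16) = 41
J (Black): min(45, 70, 12) = 12
K (Black): min(80, 61, 76) = 61
I (White): max(12, 61, 75) = 75
Root (Black): min(47, 41, 75) = 41
Black picks the child with the lowest value: E (value 41).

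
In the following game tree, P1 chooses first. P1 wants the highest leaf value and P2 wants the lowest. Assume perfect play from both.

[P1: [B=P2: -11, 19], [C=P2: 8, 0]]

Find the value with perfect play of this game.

0

B (P2): min(-11, 19) = -11
C (P2): min(8, 0) = 0
Root (P1): max(-11, 0) = 0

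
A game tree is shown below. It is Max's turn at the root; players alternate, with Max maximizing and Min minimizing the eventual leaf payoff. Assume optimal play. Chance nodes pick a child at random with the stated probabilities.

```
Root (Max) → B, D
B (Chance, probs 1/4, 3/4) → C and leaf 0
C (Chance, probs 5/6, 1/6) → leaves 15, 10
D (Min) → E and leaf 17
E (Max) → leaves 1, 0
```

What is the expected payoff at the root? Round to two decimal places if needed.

3.54

C (Chance): 5/6·15 + 1/6·10 = 14.17
B (Chance): 1/4·14.17 + 3/4·0 = 3.54
E (Max): max(1, 0) = 1
D (Min): min(1, 17) = 1
Root (Max): max(3.54, 1) = 3.54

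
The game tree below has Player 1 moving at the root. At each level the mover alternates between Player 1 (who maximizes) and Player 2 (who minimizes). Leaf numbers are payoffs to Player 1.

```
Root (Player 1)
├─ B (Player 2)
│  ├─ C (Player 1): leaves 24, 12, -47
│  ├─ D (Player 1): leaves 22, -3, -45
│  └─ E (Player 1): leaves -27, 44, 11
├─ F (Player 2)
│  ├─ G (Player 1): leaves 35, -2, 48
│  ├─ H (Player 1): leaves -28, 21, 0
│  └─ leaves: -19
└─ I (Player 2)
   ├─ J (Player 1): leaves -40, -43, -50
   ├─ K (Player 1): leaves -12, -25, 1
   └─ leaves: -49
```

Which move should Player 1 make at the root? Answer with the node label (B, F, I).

C (Player 1): max(24, 12, -47) = 24
D (Player 1): max(22, -3, -45) = 22
E (Player 1): max(-27, 44, 11) = 44
B (Player 2): min(24, 22, 44) = 22
G (Player 1): max(35, -2, 48) = 48
H (Player 1): max(-28, 21, 0) = 21
F (Player 2): min(48, 21, -19) = -19
J (Player 1): max(-40, -43, -50) = -40
K (Player 1): max(-12, -25, 1) = 1
I (Player 2): min(-40, 1, -49) = -49
Root (Player 1): max(22, -19, -49) = 22
Player 1 picks the child with the highest value: B (value 22).

B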